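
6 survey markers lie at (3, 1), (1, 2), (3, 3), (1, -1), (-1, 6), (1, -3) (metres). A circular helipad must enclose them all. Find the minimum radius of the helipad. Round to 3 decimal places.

4.610

A smallest enclosing disk is always determined by at most three of the input points on its boundary.
The farthest pair is (-1, 6)–(1, -3) with squared distance 85. The circle on this segment as diameter has centre (0, 1.5) and r² = 85/4 = 21.25.
Check (3, 1): distance² to centre = 9.25 ≤ 21.25, so it lies inside.
All remaining points lie in this disk, and no smaller disk contains both endpoints, so this is the minimum enclosing circle.
r = √(21.25) ≈ 4.610.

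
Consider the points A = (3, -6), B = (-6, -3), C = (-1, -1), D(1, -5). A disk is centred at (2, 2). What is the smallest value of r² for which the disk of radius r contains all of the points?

The required radius is the distance from (2, 2) to the farthest point.
Squared distances: 65, 89, 18, 50.
Maximum is 89, attained at B.

89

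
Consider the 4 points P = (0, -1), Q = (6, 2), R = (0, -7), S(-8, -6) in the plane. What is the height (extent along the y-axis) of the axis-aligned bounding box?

9

max y = 2, min y = -7, so height = 9.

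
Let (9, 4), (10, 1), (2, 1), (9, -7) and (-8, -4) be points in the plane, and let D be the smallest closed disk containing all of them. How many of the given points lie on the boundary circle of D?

3

The minimum enclosing circle of a finite set is fixed by two of the points (as a diameter) or three (as a circumcircle).
The minimum enclosing circle is determined by three boundary points: (9, 4), (9, -7), (-8, -4).
Their circumcentre is (41/34, -1.5) with r² = 52597/578.
The farthest remaining point (10, 1) is at distance² 48313/578 ≤ 52597/578.
The points at distance exactly r from the centre are (9, 4), (9, -7), (-8, -4) — 3 points.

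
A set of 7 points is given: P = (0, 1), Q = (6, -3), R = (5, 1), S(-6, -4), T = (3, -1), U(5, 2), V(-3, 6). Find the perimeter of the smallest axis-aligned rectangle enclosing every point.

Width = max x − min x = 6 − (-6) = 12.
Height = max y − min y = 6 − (-4) = 10.
Perimeter = 2(12 + 10) = 44.

44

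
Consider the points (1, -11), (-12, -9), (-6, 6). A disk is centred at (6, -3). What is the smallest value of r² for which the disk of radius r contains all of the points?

The required radius is the distance from (6, -3) to the farthest point.
Squared distances: 89, 360, 225.
Maximum is 360, attained at (-12, -9).

360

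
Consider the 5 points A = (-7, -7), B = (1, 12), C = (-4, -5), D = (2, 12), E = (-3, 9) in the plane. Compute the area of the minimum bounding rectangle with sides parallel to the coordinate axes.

171

x ranges over [-7, 2], width 9.
y ranges over [-7, 12], height 19.
Area = 9 × 19 = 171.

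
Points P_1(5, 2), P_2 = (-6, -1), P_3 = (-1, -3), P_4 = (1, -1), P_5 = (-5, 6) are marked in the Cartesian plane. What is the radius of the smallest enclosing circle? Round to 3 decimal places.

5.867

The minimum enclosing circle of a finite set is fixed by two of the points (as a diameter) or three (as a circumcircle).
The minimum enclosing circle is determined by three boundary points: P_1, P_2, P_5.
Their circumcentre is (-32/37, 68/37) with r² = 47125/1369.
The farthest remaining point P_3 is at distance² 32066/1369 ≤ 47125/1369.
r = √(47125/1369) ≈ 5.867.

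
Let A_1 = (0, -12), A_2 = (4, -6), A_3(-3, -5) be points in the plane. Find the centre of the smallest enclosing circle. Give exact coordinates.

Side lengths²: A_1A_2² = 52, A_1A_3² = 58, A_2A_3² = 50.
Since A_1A_3² = 58 < 52 + 50 = 102, the triangle is acute, so the smallest enclosing circle is the circumcircle.
Circumcentre = (4/23, -179/23), r² = 9425/529.
Centre = (4/23, -179/23).

(4/23, -179/23)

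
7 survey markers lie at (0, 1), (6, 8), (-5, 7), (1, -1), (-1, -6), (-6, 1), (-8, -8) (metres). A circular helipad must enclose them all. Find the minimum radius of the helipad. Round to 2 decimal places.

By Welzl's lemma the MEC is supported by two points (diametrically opposite) or three points (on a circumcircle).
The farthest pair is (6, 8)–(-8, -8) with squared distance 452. The circle on this segment as diameter has centre (-1, 0) and r² = 452/4 = 113.
Check (0, 1): distance² to centre = 2 ≤ 113, so it lies inside.
All remaining points lie in this disk, and no smaller disk contains both endpoints, so this is the minimum enclosing circle.
r = √113 ≈ 10.63.

10.63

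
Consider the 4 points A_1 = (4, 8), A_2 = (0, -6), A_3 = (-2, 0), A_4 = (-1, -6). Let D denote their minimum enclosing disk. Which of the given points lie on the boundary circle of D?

The farthest pair is A_1–A_4 with squared distance 221. The circle on this segment as diameter has centre (1.5, 1) and r² = 221/4 = 55.25.
Check A_2: distance² to centre = 51.25 ≤ 55.25, so it lies inside.
All remaining points lie in this disk, and no smaller disk contains both endpoints, so this is the minimum enclosing circle.
The points at distance exactly r from the centre are A_1, A_4 — 2 points.

A_1, A_4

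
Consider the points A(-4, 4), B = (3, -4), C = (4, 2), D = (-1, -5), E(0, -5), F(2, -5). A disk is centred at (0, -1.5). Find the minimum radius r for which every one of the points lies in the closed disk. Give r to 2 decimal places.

6.80

The required radius is the distance from (0, -1.5) to the farthest point.
Squared distances: 46.25, 15.25, 28.25, 13.25, 12.25, 16.25.
Maximum is 46.25, attained at A.
r = √(46.25) ≈ 6.80.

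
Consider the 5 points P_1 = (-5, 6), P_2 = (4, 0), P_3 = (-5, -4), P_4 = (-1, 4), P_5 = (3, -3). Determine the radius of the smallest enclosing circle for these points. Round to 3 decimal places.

The minimum enclosing circle is determined by three boundary points: P_1, P_3, P_5.
Their circumcentre is (-1.5625, 1) with r² = 36.81640625.
The farthest remaining point P_2 is at distance² 31.94140625 ≤ 36.81640625.
r = √(36.81640625) ≈ 6.068.

6.068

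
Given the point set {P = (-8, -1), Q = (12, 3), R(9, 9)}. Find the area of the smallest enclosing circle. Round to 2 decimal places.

Side lengths²: PQ² = 416, PR² = 389, QR² = 45.
Since PQ² = 416 < 389 + 45 = 434, the triangle is acute, so the smallest enclosing circle is the circumcircle.
Circumcentre = (41/22, 37/22), r² = 25285/242.
Area = π·r² = π·25285/242 ≈ 328.24.

328.24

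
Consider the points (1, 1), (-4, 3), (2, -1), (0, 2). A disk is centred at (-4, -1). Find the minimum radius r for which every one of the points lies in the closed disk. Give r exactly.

6

The required radius is the distance from (-4, -1) to the farthest point.
Squared distances: 29, 16, 36, 25.
Maximum is 36, attained at (2, -1).
r = √36 = 6.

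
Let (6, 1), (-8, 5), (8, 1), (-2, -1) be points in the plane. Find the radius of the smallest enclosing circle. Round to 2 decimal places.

8.25

The minimum enclosing circle of a finite set is fixed by two of the points (as a diameter) or three (as a circumcircle).
The farthest pair is (-8, 5)–(8, 1) with squared distance 272. The circle on this segment as diameter has centre (0, 3) and r² = 272/4 = 68.
Check (6, 1): distance² to centre = 40 ≤ 68, so it lies inside.
All remaining points lie in this disk, and no smaller disk contains both endpoints, so this is the minimum enclosing circle.
r = √68 ≈ 8.25.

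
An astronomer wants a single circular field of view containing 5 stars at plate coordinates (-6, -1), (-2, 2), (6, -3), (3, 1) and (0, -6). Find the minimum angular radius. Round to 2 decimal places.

6.08

The farthest pair is (-6, -1)–(6, -3) with squared distance 148. The circle on this segment as diameter has centre (0, -2) and r² = 148/4 = 37.
Check (-2, 2): distance² to centre = 20 ≤ 37, so it lies inside.
All remaining points lie in this disk, and no smaller disk contains both endpoints, so this is the minimum enclosing circle.
r = √37 ≈ 6.08.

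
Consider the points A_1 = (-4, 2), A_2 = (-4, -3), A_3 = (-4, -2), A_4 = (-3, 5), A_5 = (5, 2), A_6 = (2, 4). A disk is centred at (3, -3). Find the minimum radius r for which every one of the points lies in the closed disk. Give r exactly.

The required radius is the distance from (3, -3) to the farthest point.
Squared distances: 74, 49, 50, 100, 29, 50.
Maximum is 100, attained at A_4.
r = √100 = 10.

10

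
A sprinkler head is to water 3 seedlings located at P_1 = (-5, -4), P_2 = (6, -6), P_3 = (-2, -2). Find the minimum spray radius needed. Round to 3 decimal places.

5.590

Side lengths²: P_1P_2² = 125, P_1P_3² = 13, P_2P_3² = 80.
Since P_1P_2² = 125 ≥ 80 + 13 = 93, the angle opposite P_1P_2 is not acute, so the smallest enclosing circle has P_1P_2 as diameter.
Centre = midpoint of P_1P_2 = (0.5, -5), r² = 125/4 = 31.25.
r = √(31.25) ≈ 5.590.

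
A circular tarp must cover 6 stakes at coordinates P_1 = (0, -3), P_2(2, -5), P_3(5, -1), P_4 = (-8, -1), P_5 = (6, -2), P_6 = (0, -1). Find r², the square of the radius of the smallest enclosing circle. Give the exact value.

49.25

The minimum enclosing circle of a finite set is fixed by two of the points (as a diameter) or three (as a circumcircle).
The farthest pair is P_4–P_5 with squared distance 197. The circle on this segment as diameter has centre (-1, -1.5) and r² = 197/4 = 49.25.
Check P_1: distance² to centre = 3.25 ≤ 49.25, so it lies inside.
All remaining points lie in this disk, and no smaller disk contains both endpoints, so this is the minimum enclosing circle.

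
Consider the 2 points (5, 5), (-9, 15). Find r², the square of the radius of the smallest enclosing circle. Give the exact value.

74

The smallest circle enclosing two points has them as diameter endpoints.
Centre = midpoint = (-2, 10); r² = |(5, 5)−(-9, 15)|²/4 = 296/4 = 74.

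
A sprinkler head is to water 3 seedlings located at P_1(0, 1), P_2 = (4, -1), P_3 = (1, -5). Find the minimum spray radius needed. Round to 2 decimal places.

Side lengths²: P_1P_2² = 20, P_1P_3² = 37, P_2P_3² = 25.
Since P_1P_3² = 37 < 25 + 20 = 45, the triangle is acute, so the smallest enclosing circle is the circumcircle.
Circumcentre = (23/22, -21/11), r² = 4625/484.
r = √(4625/484) ≈ 3.09.

3.09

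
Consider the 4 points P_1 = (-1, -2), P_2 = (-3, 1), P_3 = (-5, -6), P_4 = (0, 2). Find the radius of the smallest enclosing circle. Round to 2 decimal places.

The minimum enclosing circle of a finite set is fixed by two of the points (as a diameter) or three (as a circumcircle).
The farthest pair is P_3–P_4 with squared distance 89. The circle on this segment as diameter has centre (-2.5, -2) and r² = 89/4 = 22.25.
Check P_1: distance² to centre = 2.25 ≤ 22.25, so it lies inside.
All remaining points lie in this disk, and no smaller disk contains both endpoints, so this is the minimum enclosing circle.
r = √(22.25) ≈ 4.72.

4.72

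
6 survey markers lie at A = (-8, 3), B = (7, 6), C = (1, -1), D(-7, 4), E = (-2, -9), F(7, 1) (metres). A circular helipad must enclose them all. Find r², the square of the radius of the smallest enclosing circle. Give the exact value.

A smallest enclosing disk is always determined by at most three of the input points on its boundary.
The minimum enclosing circle is determined by three boundary points: A, B, E.
Their circumcentre is (5/11, -3/11) with r² = 9945/121.
The farthest remaining point D is at distance² 8933/121 ≤ 9945/121.

9945/121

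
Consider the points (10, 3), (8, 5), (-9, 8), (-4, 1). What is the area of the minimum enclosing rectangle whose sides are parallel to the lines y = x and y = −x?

In coordinates u = x + y, v = x − y the rectangle is axis-aligned; the map (x,y)→(u,v) scales areas by 2.
u-values: 13, 13, -1, -3; range = 13 − (-3) = 16.
v-values: 7, 3, -17, -5; range = 7 − (-17) = 24.
Area = (16 × 24) / 2 = 192.

192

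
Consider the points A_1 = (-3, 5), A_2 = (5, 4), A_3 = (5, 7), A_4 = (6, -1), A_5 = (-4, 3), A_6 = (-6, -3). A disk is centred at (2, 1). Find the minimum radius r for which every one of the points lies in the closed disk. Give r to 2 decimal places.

8.94

The required radius is the distance from (2, 1) to the farthest point.
Squared distances: 41, 18, 45, 20, 40, 80.
Maximum is 80, attained at A_6.
r = √80 ≈ 8.94.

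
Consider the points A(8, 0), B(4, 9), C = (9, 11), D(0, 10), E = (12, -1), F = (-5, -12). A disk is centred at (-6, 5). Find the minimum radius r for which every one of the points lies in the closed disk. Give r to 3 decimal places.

The required radius is the distance from (-6, 5) to the farthest point.
Squared distances: 221, 116, 261, 61, 360, 290.
Maximum is 360, attained at E.
r = √360 ≈ 18.974.

18.974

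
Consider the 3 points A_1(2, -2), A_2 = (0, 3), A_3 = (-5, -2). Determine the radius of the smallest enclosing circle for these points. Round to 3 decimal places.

Side lengths²: A_1A_2² = 29, A_1A_3² = 49, A_2A_3² = 50.
Since A_2A_3² = 50 < 49 + 29 = 78, the triangle is acute, so the smallest enclosing circle is the circumcircle.
Circumcentre = (-1.5, -0.5), r² = 14.5.
r = √(14.5) ≈ 3.808.

3.808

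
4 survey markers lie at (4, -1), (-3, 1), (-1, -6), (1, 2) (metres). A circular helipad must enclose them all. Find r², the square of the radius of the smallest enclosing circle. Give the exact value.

By Welzl's lemma the MEC is supported by two points (diametrically opposite) or three points (on a circumcircle).
The minimum enclosing circle is determined by three boundary points: (4, -1), (-3, 1), (-1, -6).
Their circumcentre is (-1/18, -35/18) with r² = 2809/162.
The farthest remaining point (1, 2) is at distance² 2701/162 ≤ 2809/162.

2809/162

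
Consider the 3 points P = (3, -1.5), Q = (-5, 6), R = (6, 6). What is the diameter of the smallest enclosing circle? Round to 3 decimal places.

Side lengths²: PQ² = 120.25, PR² = 65.25, QR² = 121.
Since QR² = 121 < 120.25 + 65.25 = 185.5, the triangle is acute, so the smallest enclosing circle is the circumcircle.
Circumcentre = (0.5, 3.85), r² = 34.8725.
Diameter = 2r = 2√(34.8725) ≈ 11.811.

11.811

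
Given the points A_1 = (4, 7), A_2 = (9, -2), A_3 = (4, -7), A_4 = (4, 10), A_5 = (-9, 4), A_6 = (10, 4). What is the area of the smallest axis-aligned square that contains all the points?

361

The bounding box has width 19 and height 17.
An axis-aligned square enclosing the set must have side ≥ max(width, height).
So the minimum side is max(19, 17) = 19.
Area = 19² = 361.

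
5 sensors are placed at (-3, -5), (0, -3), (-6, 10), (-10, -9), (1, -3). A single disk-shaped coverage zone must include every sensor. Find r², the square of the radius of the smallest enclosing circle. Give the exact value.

The minimum enclosing circle of a finite set is fixed by two of the points (as a diameter) or three (as a circumcircle).
The farthest pair is (-6, 10)–(-10, -9) with squared distance 377. The circle on this segment as diameter has centre (-8, 0.5) and r² = 377/4 = 94.25.
Check (-3, -5): distance² to centre = 55.25 ≤ 94.25, so it lies inside.
All remaining points lie in this disk, and no smaller disk contains both endpoints, so this is the minimum enclosing circle.

94.25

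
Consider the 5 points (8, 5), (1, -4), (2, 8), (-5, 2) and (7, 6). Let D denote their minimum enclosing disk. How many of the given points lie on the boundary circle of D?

3

A smallest enclosing disk is always determined by at most three of the input points on its boundary.
The minimum enclosing circle is determined by three boundary points: (8, 5), (1, -4), (-5, 2).
Their circumcentre is (1.6875, 2.6875) with r² = 45.1953125.
The farthest remaining point (7, 6) is at distance² 39.1953125 ≤ 45.1953125.
The points at distance exactly r from the centre are (8, 5), (1, -4), (-5, 2) — 3 points.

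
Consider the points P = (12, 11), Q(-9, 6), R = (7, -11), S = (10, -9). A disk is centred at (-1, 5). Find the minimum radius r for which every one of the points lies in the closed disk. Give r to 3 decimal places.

The required radius is the distance from (-1, 5) to the farthest point.
Squared distances: 205, 65, 320, 317.
Maximum is 320, attained at R.
r = √320 ≈ 17.889.

17.889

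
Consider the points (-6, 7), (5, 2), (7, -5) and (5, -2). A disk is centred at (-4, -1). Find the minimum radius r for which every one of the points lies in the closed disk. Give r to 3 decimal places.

The required radius is the distance from (-4, -1) to the farthest point.
Squared distances: 68, 90, 137, 82.
Maximum is 137, attained at (7, -5).
r = √137 ≈ 11.705.

11.705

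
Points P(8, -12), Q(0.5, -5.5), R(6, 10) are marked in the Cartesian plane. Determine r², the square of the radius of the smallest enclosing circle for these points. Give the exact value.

122

Side lengths²: PQ² = 98.5, PR² = 488, QR² = 270.5.
Since PR² = 488 ≥ 270.5 + 98.5 = 369, the angle opposite PR is not acute, so the smallest enclosing circle has PR as diameter.
Centre = midpoint of PR = (7, -1), r² = 488/4 = 122.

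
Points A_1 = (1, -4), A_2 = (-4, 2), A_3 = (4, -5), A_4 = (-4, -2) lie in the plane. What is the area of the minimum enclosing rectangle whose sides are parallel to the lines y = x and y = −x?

In coordinates u = x + y, v = x − y the rectangle is axis-aligned; the map (x,y)→(u,v) scales areas by 2.
u-values: -3, -2, -1, -6; range = -1 − (-6) = 5.
v-values: 5, -6, 9, -2; range = 9 − (-6) = 15.
Area = (5 × 15) / 2 = 37.5.

37.5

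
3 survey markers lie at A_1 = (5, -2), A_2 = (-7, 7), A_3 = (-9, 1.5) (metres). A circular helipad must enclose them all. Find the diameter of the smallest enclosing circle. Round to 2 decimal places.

Side lengths²: A_1A_2² = 225, A_1A_3² = 208.25, A_2A_3² = 34.25.
Since A_1A_2² = 225 < 208.25 + 34.25 = 242.5, the triangle is acute, so the smallest enclosing circle is the circumcircle.
Circumcentre = (-1.46875, 1.875), r² = 56.8603515625.
Diameter = 2r = 2√(56.8603515625) ≈ 15.08.

15.08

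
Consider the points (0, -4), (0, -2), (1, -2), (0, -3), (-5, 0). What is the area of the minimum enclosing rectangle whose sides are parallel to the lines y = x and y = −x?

In coordinates u = x + y, v = x − y the rectangle is axis-aligned; the map (x,y)→(u,v) scales areas by 2.
u-values: -4, -2, -1, -3, -5; range = -1 − (-5) = 4.
v-values: 4, 2, 3, 3, -5; range = 4 − (-5) = 9.
Area = (4 × 9) / 2 = 18.

18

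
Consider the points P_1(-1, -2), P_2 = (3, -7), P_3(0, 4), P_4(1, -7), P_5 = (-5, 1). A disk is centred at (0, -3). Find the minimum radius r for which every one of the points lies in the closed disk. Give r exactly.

7

The required radius is the distance from (0, -3) to the farthest point.
Squared distances: 2, 25, 49, 17, 41.
Maximum is 49, attained at P_3.
r = √49 = 7.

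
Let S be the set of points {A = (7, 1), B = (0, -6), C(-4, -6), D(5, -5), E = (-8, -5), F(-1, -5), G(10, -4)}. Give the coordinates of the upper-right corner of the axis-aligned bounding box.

x-range [-8, 10], y-range [-6, 1].
The upper-right corner is (10, 1).

(10, 1)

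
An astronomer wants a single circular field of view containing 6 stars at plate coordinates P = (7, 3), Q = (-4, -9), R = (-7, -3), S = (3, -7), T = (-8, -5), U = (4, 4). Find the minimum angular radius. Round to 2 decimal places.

8.51

The minimum enclosing circle of a finite set is fixed by two of the points (as a diameter) or three (as a circumcircle).
The minimum enclosing circle is determined by three boundary points: P, Q, T.
Their circumcentre is (-15/46, -61/46) with r² = 76585/1058.
The farthest remaining point R is at distance² 50089/1058 ≤ 76585/1058.
r = √(76585/1058) ≈ 8.51.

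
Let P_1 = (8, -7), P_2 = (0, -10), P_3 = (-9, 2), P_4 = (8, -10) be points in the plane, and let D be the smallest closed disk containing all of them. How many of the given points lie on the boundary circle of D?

2

By Welzl's lemma the MEC is supported by two points (diametrically opposite) or three points (on a circumcircle).
The farthest pair is P_3–P_4 with squared distance 433. The circle on this segment as diameter has centre (-0.5, -4) and r² = 433/4 = 108.25.
Check P_1: distance² to centre = 81.25 ≤ 108.25, so it lies inside.
All remaining points lie in this disk, and no smaller disk contains both endpoints, so this is the minimum enclosing circle.
The points at distance exactly r from the centre are P_3, P_4 — 2 points.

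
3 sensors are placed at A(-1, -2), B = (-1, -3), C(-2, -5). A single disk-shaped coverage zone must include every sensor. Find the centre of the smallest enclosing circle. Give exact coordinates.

(-1.5, -3.5)

Side lengths²: AB² = 1, AC² = 10, BC² = 5.
Since AC² = 10 ≥ 5 + 1 = 6, the angle opposite AC is not acute, so the smallest enclosing circle has AC as diameter.
Centre = midpoint of AC = (-1.5, -3.5), r² = 10/4 = 2.5.
Centre = (-1.5, -3.5).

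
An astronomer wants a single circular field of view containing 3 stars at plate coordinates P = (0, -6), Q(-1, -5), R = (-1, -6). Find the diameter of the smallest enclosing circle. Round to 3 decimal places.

Side lengths²: PQ² = 2, PR² = 1, QR² = 1.
Since PQ² = 2 ≥ 1 + 1 = 2, the angle opposite PQ is not acute, so the smallest enclosing circle has PQ as diameter.
Centre = midpoint of PQ = (-0.5, -5.5), r² = 2/4 = 0.5.
Diameter = 2r = 2√(0.5) ≈ 1.414.

1.414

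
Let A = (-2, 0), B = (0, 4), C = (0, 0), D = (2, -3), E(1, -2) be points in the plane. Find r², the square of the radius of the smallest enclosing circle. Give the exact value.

13.25

The minimum enclosing circle of a finite set is fixed by two of the points (as a diameter) or three (as a circumcircle).
The farthest pair is B–D with squared distance 53. The circle on this segment as diameter has centre (1, 0.5) and r² = 53/4 = 13.25.
Check A: distance² to centre = 9.25 ≤ 13.25, so it lies inside.
All remaining points lie in this disk, and no smaller disk contains both endpoints, so this is the minimum enclosing circle.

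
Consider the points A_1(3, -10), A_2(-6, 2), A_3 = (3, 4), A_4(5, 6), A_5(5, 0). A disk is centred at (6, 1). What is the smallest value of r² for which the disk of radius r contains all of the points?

145

The required radius is the distance from (6, 1) to the farthest point.
Squared distances: 130, 145, 18, 26, 2.
Maximum is 145, attained at A_2.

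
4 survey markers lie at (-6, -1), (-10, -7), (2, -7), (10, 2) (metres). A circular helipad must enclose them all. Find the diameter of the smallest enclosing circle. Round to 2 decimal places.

21.93

A smallest enclosing disk is always determined by at most three of the input points on its boundary.
The farthest pair is (-10, -7)–(10, 2) with squared distance 481. The circle on this segment as diameter has centre (0, -2.5) and r² = 481/4 = 120.25.
Check (-6, -1): distance² to centre = 38.25 ≤ 120.25, so it lies inside.
All remaining points lie in this disk, and no smaller disk contains both endpoints, so this is the minimum enclosing circle.
Diameter = 2r = 2√(120.25) ≈ 21.93.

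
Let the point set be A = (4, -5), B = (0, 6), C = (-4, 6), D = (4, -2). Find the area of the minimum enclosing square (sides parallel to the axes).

121

The bounding box has width 8 and height 11.
An axis-aligned square enclosing the set must have side ≥ max(width, height).
So the minimum side is max(8, 11) = 11.
Area = 11² = 121.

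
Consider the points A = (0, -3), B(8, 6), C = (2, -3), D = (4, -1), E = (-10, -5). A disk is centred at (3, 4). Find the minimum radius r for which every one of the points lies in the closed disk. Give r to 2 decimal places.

The required radius is the distance from (3, 4) to the farthest point.
Squared distances: 58, 29, 50, 26, 250.
Maximum is 250, attained at E.
r = √250 ≈ 15.81.

15.81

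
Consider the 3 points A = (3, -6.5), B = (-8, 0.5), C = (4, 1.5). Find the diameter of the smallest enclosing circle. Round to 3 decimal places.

13.324

Side lengths²: AB² = 170, AC² = 65, BC² = 145.
Since AB² = 170 < 145 + 65 = 210, the triangle is acute, so the smallest enclosing circle is the circumcircle.
Circumcentre = (-67/38, -35/19), r² = 32045/722.
Diameter = 2r = 2√(32045/722) ≈ 13.324.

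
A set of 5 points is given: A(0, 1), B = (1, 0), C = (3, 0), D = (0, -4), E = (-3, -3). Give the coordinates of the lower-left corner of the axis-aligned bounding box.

(-3, -4)

x-range [-3, 3], y-range [-4, 1].
The lower-left corner is (-3, -4).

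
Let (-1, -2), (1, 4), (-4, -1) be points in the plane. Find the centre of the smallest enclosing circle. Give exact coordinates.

Call the three points A, B, C in the order given.
Side lengths²: AB² = 40, AC² = 10, BC² = 50.
Since BC² = 50 ≥ 40 + 10 = 50, the angle opposite BC is not acute, so the smallest enclosing circle has BC as diameter.
Centre = midpoint of BC = (-1.5, 1.5), r² = 50/4 = 12.5.
Centre = (-1.5, 1.5).

(-1.5, 1.5)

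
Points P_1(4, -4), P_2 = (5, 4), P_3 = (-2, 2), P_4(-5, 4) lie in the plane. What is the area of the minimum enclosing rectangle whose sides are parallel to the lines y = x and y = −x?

85

In coordinates u = x + y, v = x − y the rectangle is axis-aligned; the map (x,y)→(u,v) scales areas by 2.
u-values: 0, 9, 0, -1; range = 9 − (-1) = 10.
v-values: 8, 1, -4, -9; range = 8 − (-9) = 17.
Area = (10 × 17) / 2 = 85.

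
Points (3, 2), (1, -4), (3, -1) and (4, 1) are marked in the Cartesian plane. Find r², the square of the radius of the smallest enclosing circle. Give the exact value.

A smallest enclosing disk is always determined by at most three of the input points on its boundary.
The farthest pair is (3, 2)–(1, -4) with squared distance 40. The circle on this segment as diameter has centre (2, -1) and r² = 40/4 = 10.
Check (3, -1): distance² to centre = 1 ≤ 10, so it lies inside.
All remaining points lie in this disk, and no smaller disk contains both endpoints, so this is the minimum enclosing circle.

10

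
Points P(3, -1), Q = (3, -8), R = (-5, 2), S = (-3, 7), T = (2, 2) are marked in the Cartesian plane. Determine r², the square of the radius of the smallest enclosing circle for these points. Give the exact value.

The minimum enclosing circle of a finite set is fixed by two of the points (as a diameter) or three (as a circumcircle).
The farthest pair is Q–S with squared distance 261. The circle on this segment as diameter has centre (0, -0.5) and r² = 261/4 = 65.25.
Check P: distance² to centre = 9.25 ≤ 65.25, so it lies inside.
All remaining points lie in this disk, and no smaller disk contains both endpoints, so this is the minimum enclosing circle.

65.25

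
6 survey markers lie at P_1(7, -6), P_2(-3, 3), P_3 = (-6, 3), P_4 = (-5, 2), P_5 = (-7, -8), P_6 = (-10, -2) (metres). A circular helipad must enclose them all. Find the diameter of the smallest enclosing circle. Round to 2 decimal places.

By Welzl's lemma the MEC is supported by two points (diametrically opposite) or three points (on a circumcircle).
The farthest pair is P_1–P_6 with squared distance 305. The circle on this segment as diameter has centre (-1.5, -4) and r² = 305/4 = 76.25.
Check P_2: distance² to centre = 51.25 ≤ 76.25, so it lies inside.
All remaining points lie in this disk, and no smaller disk contains both endpoints, so this is the minimum enclosing circle.
Diameter = 2r = 2√(76.25) ≈ 17.46.

17.46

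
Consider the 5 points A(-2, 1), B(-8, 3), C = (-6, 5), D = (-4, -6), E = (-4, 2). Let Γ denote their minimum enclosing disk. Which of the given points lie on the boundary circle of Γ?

By Welzl's lemma the MEC is supported by two points (diametrically opposite) or three points (on a circumcircle).
The farthest pair is C–D with squared distance 125. The circle on this segment as diameter has centre (-5, -0.5) and r² = 125/4 = 31.25.
Check A: distance² to centre = 11.25 ≤ 31.25, so it lies inside.
All remaining points lie in this disk, and no smaller disk contains both endpoints, so this is the minimum enclosing circle.
The points at distance exactly r from the centre are C, D — 2 points.

C, D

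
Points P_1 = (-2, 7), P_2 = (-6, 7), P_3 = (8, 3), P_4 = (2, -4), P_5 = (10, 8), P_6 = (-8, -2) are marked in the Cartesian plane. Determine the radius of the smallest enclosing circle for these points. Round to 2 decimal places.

The minimum enclosing circle of a finite set is fixed by two of the points (as a diameter) or three (as a circumcircle).
The farthest pair is P_5–P_6 with squared distance 424. The circle on this segment as diameter has centre (1, 3) and r² = 424/4 = 106.
Check P_1: distance² to centre = 25 ≤ 106, so it lies inside.
All remaining points lie in this disk, and no smaller disk contains both endpoints, so this is the minimum enclosing circle.
r = √106 ≈ 10.30.

10.30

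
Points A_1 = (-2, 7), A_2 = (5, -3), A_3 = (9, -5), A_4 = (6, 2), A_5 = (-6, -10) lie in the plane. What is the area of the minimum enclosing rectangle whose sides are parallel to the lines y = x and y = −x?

In coordinates u = x + y, v = x − y the rectangle is axis-aligned; the map (x,y)→(u,v) scales areas by 2.
u-values: 5, 2, 4, 8, -16; range = 8 − (-16) = 24.
v-values: -9, 8, 14, 4, 4; range = 14 − (-9) = 23.
Area = (24 × 23) / 2 = 276.

276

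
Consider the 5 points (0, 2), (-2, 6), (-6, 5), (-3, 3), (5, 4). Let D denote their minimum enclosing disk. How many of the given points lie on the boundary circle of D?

The minimum enclosing circle of a finite set is fixed by two of the points (as a diameter) or three (as a circumcircle).
The farthest pair is (-6, 5)–(5, 4) with squared distance 122. The circle on this segment as diameter has centre (-0.5, 4.5) and r² = 122/4 = 30.5.
Check (0, 2): distance² to centre = 6.5 ≤ 30.5, so it lies inside.
All remaining points lie in this disk, and no smaller disk contains both endpoints, so this is the minimum enclosing circle.
The points at distance exactly r from the centre are (-6, 5), (5, 4) — 2 points.

2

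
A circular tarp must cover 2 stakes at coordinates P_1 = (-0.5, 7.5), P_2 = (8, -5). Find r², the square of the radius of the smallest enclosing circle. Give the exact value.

57.125

The smallest circle enclosing two points has them as diameter endpoints.
Centre = midpoint = (3.75, 1.25); r² = |P_1P_2|²/4 = 228.5/4 = 57.125.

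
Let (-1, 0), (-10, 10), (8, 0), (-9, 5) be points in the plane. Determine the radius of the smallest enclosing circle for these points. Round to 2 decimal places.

10.30

The farthest pair is (-10, 10)–(8, 0) with squared distance 424. The circle on this segment as diameter has centre (-1, 5) and r² = 424/4 = 106.
Check (-1, 0): distance² to centre = 25 ≤ 106, so it lies inside.
All remaining points lie in this disk, and no smaller disk contains both endpoints, so this is the minimum enclosing circle.
r = √106 ≈ 10.30.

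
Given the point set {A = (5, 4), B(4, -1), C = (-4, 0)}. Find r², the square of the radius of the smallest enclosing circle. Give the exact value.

24.25

Side lengths²: AB² = 26, AC² = 97, BC² = 65.
Since AC² = 97 ≥ 65 + 26 = 91, the angle opposite AC is not acute, so the smallest enclosing circle has AC as diameter.
Centre = midpoint of AC = (0.5, 2), r² = 97/4 = 24.25.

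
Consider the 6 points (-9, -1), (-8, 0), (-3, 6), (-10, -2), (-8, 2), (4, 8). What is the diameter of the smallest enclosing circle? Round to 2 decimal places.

17.20

A smallest enclosing disk is always determined by at most three of the input points on its boundary.
The farthest pair is (-10, -2)–(4, 8) with squared distance 296. The circle on this segment as diameter has centre (-3, 3) and r² = 296/4 = 74.
Check (-9, -1): distance² to centre = 52 ≤ 74, so it lies inside.
All remaining points lie in this disk, and no smaller disk contains both endpoints, so this is the minimum enclosing circle.
Diameter = 2r = 2√74 ≈ 17.20.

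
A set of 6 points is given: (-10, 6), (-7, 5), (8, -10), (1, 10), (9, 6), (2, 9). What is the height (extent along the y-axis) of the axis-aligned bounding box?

max y = 10, min y = -10, so height = 20.

20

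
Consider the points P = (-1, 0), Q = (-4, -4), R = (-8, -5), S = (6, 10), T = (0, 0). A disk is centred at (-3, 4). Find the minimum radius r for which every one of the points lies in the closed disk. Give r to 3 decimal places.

10.817

The required radius is the distance from (-3, 4) to the farthest point.
Squared distances: 20, 65, 106, 117, 25.
Maximum is 117, attained at S.
r = √117 ≈ 10.817.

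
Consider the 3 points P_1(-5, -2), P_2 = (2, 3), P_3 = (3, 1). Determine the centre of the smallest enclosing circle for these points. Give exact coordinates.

Side lengths²: P_1P_2² = 74, P_1P_3² = 73, P_2P_3² = 5.
Since P_1P_2² = 74 < 73 + 5 = 78, the triangle is acute, so the smallest enclosing circle is the circumcircle.
Circumcentre = (-47/38, 5/38), r² = 13505/722.
Centre = (-47/38, 5/38).

(-47/38, 5/38)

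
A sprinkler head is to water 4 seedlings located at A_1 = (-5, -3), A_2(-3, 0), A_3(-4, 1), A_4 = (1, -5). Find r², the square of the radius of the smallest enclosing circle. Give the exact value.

By Welzl's lemma the MEC is supported by two points (diametrically opposite) or three points (on a circumcircle).
The farthest pair is A_3–A_4 with squared distance 61. The circle on this segment as diameter has centre (-1.5, -2) and r² = 61/4 = 15.25.
Check A_1: distance² to centre = 13.25 ≤ 15.25, so it lies inside.
All remaining points lie in this disk, and no smaller disk contains both endpoints, so this is the minimum enclosing circle.

15.25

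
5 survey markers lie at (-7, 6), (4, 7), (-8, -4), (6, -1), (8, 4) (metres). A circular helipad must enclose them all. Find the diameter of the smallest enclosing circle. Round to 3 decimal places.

The minimum enclosing circle of a finite set is fixed by two of the points (as a diameter) or three (as a circumcircle).
The minimum enclosing circle is determined by three boundary points: (-7, 6), (-8, -4), (8, 4).
Their circumcentre is (-5/38, 5/19) with r² = 115645/1444.
The farthest remaining point (4, 7) is at distance² 90185/1444 ≤ 115645/1444.
Diameter = 2r = 2√(115645/1444) ≈ 17.898.

17.898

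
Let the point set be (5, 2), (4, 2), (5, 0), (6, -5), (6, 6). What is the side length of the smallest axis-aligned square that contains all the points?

11

The bounding box has width 2 and height 11.
An axis-aligned square enclosing the set must have side ≥ max(width, height).
So the minimum side is max(2, 11) = 11.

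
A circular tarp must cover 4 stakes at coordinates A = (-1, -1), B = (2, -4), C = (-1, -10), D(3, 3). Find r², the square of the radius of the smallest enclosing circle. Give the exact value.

46.25

The farthest pair is C–D with squared distance 185. The circle on this segment as diameter has centre (1, -3.5) and r² = 185/4 = 46.25.
Check A: distance² to centre = 10.25 ≤ 46.25, so it lies inside.
All remaining points lie in this disk, and no smaller disk contains both endpoints, so this is the minimum enclosing circle.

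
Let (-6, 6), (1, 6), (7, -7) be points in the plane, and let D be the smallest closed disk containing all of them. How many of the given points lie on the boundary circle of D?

Call the three points A, B, C in the order given.
Side lengths²: AB² = 49, AC² = 338, BC² = 205.
Since AC² = 338 ≥ 205 + 49 = 254, the angle opposite AC is not acute, so the smallest enclosing circle has AC as diameter.
Centre = midpoint of AC = (0.5, -0.5), r² = 338/4 = 84.5.
The points at distance exactly r from the centre are (-6, 6), (7, -7) — 2 points.

2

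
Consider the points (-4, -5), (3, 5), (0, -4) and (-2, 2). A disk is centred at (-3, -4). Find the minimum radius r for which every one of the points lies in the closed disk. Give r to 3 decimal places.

10.817

The required radius is the distance from (-3, -4) to the farthest point.
Squared distances: 2, 117, 9, 37.
Maximum is 117, attained at (3, 5).
r = √117 ≈ 10.817.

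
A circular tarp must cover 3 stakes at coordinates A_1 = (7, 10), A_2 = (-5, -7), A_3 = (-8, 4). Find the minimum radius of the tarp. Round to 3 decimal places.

10.404

Side lengths²: A_1A_2² = 433, A_1A_3² = 261, A_2A_3² = 130.
Since A_1A_2² = 433 ≥ 261 + 130 = 391, the angle opposite A_1A_2 is not acute, so the smallest enclosing circle has A_1A_2 as diameter.
Centre = midpoint of A_1A_2 = (1, 1.5), r² = 433/4 = 108.25.
r = √(108.25) ≈ 10.404.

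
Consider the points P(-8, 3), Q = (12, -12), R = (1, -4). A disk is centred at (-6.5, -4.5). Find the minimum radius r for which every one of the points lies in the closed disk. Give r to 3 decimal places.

19.962

The required radius is the distance from (-6.5, -4.5) to the farthest point.
Squared distances: 58.5, 398.5, 56.5.
Maximum is 398.5, attained at Q.
r = √(398.5) ≈ 19.962.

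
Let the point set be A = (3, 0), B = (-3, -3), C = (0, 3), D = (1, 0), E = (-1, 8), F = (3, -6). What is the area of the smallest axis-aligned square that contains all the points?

196

The bounding box has width 6 and height 14.
An axis-aligned square enclosing the set must have side ≥ max(width, height).
So the minimum side is max(6, 14) = 14.
Area = 14² = 196.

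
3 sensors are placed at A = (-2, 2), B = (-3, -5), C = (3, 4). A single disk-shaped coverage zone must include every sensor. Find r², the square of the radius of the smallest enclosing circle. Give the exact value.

Side lengths²: AB² = 50, AC² = 29, BC² = 117.
Since BC² = 117 ≥ 50 + 29 = 79, the angle opposite BC is not acute, so the smallest enclosing circle has BC as diameter.
Centre = midpoint of BC = (0, -0.5), r² = 117/4 = 29.25.

29.25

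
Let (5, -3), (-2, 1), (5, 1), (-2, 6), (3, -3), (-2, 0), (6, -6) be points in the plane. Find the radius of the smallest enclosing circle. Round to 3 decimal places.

The minimum enclosing circle of a finite set is fixed by two of the points (as a diameter) or three (as a circumcircle).
The farthest pair is (-2, 6)–(6, -6) with squared distance 208. The circle on this segment as diameter has centre (2, 0) and r² = 208/4 = 52.
Check (5, -3): distance² to centre = 18 ≤ 52, so it lies inside.
All remaining points lie in this disk, and no smaller disk contains both endpoints, so this is the minimum enclosing circle.
r = √52 ≈ 7.211.

7.211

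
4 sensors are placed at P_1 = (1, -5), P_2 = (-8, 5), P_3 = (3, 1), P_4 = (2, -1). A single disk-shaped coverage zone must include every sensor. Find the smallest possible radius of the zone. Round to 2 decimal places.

A smallest enclosing disk is always determined by at most three of the input points on its boundary.
The farthest pair is P_1–P_2 with squared distance 181. The circle on this segment as diameter has centre (-3.5, 0) and r² = 181/4 = 45.25.
Check P_3: distance² to centre = 43.25 ≤ 45.25, so it lies inside.
All remaining points lie in this disk, and no smaller disk contains both endpoints, so this is the minimum enclosing circle.
r = √(45.25) ≈ 6.73.

6.73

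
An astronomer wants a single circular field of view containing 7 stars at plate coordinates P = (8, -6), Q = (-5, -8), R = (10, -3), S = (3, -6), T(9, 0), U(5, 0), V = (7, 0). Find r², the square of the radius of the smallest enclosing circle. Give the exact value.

65

By Welzl's lemma the MEC is supported by two points (diametrically opposite) or three points (on a circumcircle).
The farthest pair is Q–T with squared distance 260. The circle on this segment as diameter has centre (2, -4) and r² = 260/4 = 65.
Check P: distance² to centre = 40 ≤ 65, so it lies inside.
All remaining points lie in this disk, and no smaller disk contains both endpoints, so this is the minimum enclosing circle.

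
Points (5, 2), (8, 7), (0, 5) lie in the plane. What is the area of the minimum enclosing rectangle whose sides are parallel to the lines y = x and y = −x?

In coordinates u = x + y, v = x − y the rectangle is axis-aligned; the map (x,y)→(u,v) scales areas by 2.
u-values: 7, 15, 5; range = 15 − 5 = 10.
v-values: 3, 1, -5; range = 3 − (-5) = 8.
Area = (10 × 8) / 2 = 40.

40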